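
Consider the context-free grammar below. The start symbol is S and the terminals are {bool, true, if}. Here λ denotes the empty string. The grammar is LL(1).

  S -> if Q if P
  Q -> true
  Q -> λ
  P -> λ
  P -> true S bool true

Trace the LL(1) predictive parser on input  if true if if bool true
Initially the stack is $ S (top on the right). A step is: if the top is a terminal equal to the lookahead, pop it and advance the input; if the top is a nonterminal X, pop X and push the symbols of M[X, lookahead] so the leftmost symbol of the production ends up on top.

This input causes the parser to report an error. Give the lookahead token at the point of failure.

step 1: stack=$ S  input=if true if if bool true $  — expand S -> if Q if P
step 2: stack=$ P if Q if  input=if true if if bool true $  — match if
step 3: stack=$ P if Q  input=true if if bool true $  — expand Q -> true
step 4: stack=$ P if true  input=true if if bool true $  — match true
step 5: stack=$ P if  input=if if bool true $  — match if
step 6: stack=$ P  input=if bool true $  — error: M[P, if] is empty

if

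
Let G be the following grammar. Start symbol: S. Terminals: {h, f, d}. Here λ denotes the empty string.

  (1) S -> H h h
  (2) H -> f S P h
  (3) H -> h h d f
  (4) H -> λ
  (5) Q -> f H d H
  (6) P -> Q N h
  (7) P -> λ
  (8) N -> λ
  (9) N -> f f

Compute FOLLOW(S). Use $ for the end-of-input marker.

FIRST(H): from H->f S P h we get {f}; from H->h h d f we get {h}; from H->λ we get {λ}. So FIRST(H) = {λ, f, h}.
FIRST(Q): from Q->f H d H we get {f}. So FIRST(Q) = {f}.
FIRST(N): from N->λ we get {λ}; from N->f f we get {f}. So FIRST(N) = {λ, f}.
FIRST(S): from S->H h h we get {f, h}. So FIRST(S) = {f, h}.
FIRST(P): from P->Q N h we get {f}; from P->λ we get {λ}. So FIRST(P) = {λ, f}.
FOLLOW(S) includes $ since S is the start symbol.
FOLLOW(S): in H->f S P h, S is followed by P h with FIRST {f, h}. Thus FOLLOW(S) = {$, f, h}.
FOLLOW(Q): in P->Q N h, Q is followed by N h with FIRST {f, h}. Thus FOLLOW(Q) = {f, h}.
FOLLOW(H): in S->H h h, H is followed by h h with FIRST {h}; in Q->f H d H (occurrence 1), H is followed by d H with FIRST {d}; in Q->f H d H (occurrence 2), the suffix after H is empty, so FOLLOW(H) ⊇ FOLLOW(Q) = {f, h}. Thus FOLLOW(H) = {d, f, h}.
FOLLOW(P): in H->f S P h, P is followed by h with FIRST {h}. Thus FOLLOW(P) = {h}.
FOLLOW(N): in P->Q N h, N is followed by h with FIRST {h}. Thus FOLLOW(N) = {h}.

{$, f, h}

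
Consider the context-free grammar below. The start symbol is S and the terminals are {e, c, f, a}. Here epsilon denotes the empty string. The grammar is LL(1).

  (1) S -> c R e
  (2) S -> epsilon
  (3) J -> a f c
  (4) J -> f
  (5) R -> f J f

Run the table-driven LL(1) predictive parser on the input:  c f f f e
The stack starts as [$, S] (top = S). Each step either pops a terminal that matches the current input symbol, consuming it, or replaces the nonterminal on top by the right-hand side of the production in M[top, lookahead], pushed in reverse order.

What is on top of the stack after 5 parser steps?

     Stack      Input        Action
  1  $ S        c f f f e $  expand S -> c R e
  2  $ e R c    c f f f e $  match c
  3  $ e R      f f f e $    expand R -> f J f
  4  $ e f J f  f f f e $    match f
  5  $ e f J    f f e $      expand J -> f
Stack after step 5: $ e f f (top = f).

f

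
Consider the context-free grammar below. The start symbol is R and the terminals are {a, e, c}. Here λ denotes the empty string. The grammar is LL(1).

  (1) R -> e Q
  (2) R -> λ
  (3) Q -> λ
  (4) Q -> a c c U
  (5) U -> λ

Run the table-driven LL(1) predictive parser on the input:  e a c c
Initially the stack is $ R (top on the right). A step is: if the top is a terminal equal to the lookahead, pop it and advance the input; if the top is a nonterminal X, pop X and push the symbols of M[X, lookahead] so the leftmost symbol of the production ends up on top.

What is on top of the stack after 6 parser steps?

U

     Stack      Input      Action
  1  $ R        e a c c $  expand R -> e Q
  2  $ Q e      e a c c $  match e
  3  $ Q        a c c $    expand Q -> a c c U
  4  $ U c c a  a c c $    match a
  5  $ U c c    c c $      match c
  6  $ U c      c $        match c
Stack after step 6: $ U (top = U).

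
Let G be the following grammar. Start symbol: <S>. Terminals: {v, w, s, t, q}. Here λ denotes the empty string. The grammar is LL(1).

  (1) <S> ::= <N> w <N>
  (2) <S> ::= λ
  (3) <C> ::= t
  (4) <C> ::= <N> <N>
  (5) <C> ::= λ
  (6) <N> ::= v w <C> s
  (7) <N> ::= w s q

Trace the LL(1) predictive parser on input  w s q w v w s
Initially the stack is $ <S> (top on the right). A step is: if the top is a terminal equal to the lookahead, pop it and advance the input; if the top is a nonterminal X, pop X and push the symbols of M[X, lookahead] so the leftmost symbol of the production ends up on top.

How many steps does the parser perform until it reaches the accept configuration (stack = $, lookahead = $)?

11

      Stack          Input            Action
   1  $ <S>          w s q w v w s $  expand <S> ::= <N> w <N>
   2  $ <N> w <N>    w s q w v w s $  expand <N> ::= w s q
   3  $ <N> w q s w  w s q w v w s $  match w
   4  $ <N> w q s    s q w v w s $    match s
   5  $ <N> w q      q w v w s $      match q
   6  $ <N> w        w v w s $        match w
   7  $ <N>          v w s $          expand <N> ::= v w <C> s
   8  $ s <C> w v    v w s $          match v
   9  $ s <C> w      w s $            match w
  10  $ s <C>        s $              expand <C> ::= λ
  11  $ s            s $              match s
Accept reached after 11 steps.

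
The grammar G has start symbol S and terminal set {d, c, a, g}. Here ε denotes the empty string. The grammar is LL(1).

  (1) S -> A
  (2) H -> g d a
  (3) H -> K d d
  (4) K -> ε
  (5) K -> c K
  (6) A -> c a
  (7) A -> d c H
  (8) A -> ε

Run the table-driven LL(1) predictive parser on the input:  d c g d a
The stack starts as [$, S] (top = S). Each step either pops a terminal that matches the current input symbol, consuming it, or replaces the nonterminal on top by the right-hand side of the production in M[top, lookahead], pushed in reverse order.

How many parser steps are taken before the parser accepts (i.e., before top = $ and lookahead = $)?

     Stack    Input        Action
  1  $ S      d c g d a $  expand S -> A
  2  $ A      d c g d a $  expand A -> d c H
  3  $ H c d  d c g d a $  match d
  4  $ H c    c g d a $    match c
  5  $ H      g d a $      expand H -> g d a
  6  $ a d g  g d a $      match g
  7  $ a d    d a $        match d
  8  $ a      a $          match a
Accept reached after 8 steps.

8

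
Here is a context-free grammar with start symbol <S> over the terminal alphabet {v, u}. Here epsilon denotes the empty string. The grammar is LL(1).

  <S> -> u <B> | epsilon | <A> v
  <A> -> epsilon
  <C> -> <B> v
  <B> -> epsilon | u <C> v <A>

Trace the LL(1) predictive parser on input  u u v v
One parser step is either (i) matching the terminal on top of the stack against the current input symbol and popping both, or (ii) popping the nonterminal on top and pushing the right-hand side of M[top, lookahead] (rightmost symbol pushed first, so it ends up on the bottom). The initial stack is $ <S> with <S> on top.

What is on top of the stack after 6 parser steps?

v

     Stack          Input      Action
  1  $ <S>          u u v v $  expand <S> -> u <B>
  2  $ <B> u        u u v v $  match u
  3  $ <B>          u v v $    expand <B> -> u <C> v <A>
  4  $ <A> v <C> u  u v v $    match u
  5  $ <A> v <C>    v v $      expand <C> -> <B> v
  6  $ <A> v v <B>  v v $      expand <B> -> epsilon
Stack after step 6: $ <A> v v (top = v).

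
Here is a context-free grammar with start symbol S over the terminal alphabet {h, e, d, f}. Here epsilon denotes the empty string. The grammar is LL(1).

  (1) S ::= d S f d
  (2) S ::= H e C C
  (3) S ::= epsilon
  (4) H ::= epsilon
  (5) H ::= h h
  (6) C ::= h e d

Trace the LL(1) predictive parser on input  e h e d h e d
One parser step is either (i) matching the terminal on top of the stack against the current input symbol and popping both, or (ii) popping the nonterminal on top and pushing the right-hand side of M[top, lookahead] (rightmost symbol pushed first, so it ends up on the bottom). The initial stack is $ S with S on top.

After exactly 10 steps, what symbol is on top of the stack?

      Stack      Input            Action
   1  $ S        e h e d h e d $  expand S ::= H e C C
   2  $ C C e H  e h e d h e d $  expand H ::= epsilon
   3  $ C C e    e h e d h e d $  match e
   4  $ C C      h e d h e d $    expand C ::= h e d
   5  $ C d e h  h e d h e d $    match h
   6  $ C d e    e d h e d $      match e
   7  $ C d      d h e d $        match d
   8  $ C        h e d $          expand C ::= h e d
   9  $ d e h    h e d $          match h
  10  $ d e      e d $            match e
Stack after step 10: $ d (top = d).

d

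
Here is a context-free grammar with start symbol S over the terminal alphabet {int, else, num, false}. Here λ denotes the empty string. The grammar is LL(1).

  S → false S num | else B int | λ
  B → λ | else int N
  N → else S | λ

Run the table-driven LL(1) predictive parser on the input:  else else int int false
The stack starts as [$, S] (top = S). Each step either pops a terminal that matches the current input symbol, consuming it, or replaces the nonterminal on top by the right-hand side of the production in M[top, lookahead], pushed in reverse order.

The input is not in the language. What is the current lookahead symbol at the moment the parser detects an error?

false

     Stack             Input                      Action
  1  $ S               else else int int false $  expand S → else B int
  2  $ int B else      else else int int false $  match else
  3  $ int B           else int int false $       expand B → else int N
  4  $ int N int else  else int int false $       match else
  5  $ int N int       int int false $            match int
  6  $ int N           int false $                expand N → λ
  7  $ int             int false $                match int
  8  $                 false $                    error: stack empty but input remains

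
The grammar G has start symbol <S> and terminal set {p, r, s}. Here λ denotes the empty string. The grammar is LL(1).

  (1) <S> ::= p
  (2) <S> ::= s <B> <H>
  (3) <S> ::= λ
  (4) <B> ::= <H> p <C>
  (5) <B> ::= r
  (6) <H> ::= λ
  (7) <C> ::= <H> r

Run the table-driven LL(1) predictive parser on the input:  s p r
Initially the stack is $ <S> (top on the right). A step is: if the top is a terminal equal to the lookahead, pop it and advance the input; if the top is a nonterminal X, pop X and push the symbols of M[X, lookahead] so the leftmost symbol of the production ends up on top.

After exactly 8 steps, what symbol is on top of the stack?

step 1: stack=$ <S>  input=s p r $  — expand <S> ::= s <B> <H>
step 2: stack=$ <H> <B> s  input=s p r $  — match s
step 3: stack=$ <H> <B>  input=p r $  — expand <B> ::= <H> p <C>
step 4: stack=$ <H> <C> p <H>  input=p r $  — expand <H> ::= λ
step 5: stack=$ <H> <C> p  input=p r $  — match p
step 6: stack=$ <H> <C>  input=r $  — expand <C> ::= <H> r
step 7: stack=$ <H> r <H>  input=r $  — expand <H> ::= λ
step 8: stack=$ <H> r  input=r $  — match r
Stack after step 8: $ <H> (top = <H>).

<H>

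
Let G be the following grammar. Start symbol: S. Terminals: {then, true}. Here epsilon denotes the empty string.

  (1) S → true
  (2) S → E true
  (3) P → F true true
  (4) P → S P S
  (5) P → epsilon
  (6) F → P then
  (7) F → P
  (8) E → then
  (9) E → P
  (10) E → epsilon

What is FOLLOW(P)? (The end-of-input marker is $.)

FIRST(S): from S→true we get {true}; from S→E true we get {then, true}. So FIRST(S) = {then, true}.
FIRST(P): from P→F true true we get {then, true}; from P→S P S we get {then, true}; from P→epsilon we get {epsilon}. So FIRST(P) = {epsilon, then, true}.
FIRST(F): from F→P then we get {then, true}; from F→P we get {epsilon, then, true}. So FIRST(F) = {epsilon, then, true}.
FIRST(E): from E→then we get {then}; from E→P we get {epsilon, then, true}; from E→epsilon we get {epsilon}. So FIRST(E) = {epsilon, then, true}.
FOLLOW(S) includes $ since S is the start symbol.
FOLLOW(F): in P→F true true, F is followed by true true with FIRST {true}. Thus FOLLOW(F) = {true}.
FOLLOW(E): in S→E true, E is followed by true with FIRST {true}. Thus FOLLOW(E) = {true}.
FOLLOW(P): in P→S P S, P is followed by S with FIRST {then, true}; in F→P then, P is followed by then with FIRST {then}; in F→P, the suffix after P is empty, so FOLLOW(P) ⊇ FOLLOW(F) = {true}; in E→P, the suffix after P is empty, so FOLLOW(P) ⊇ FOLLOW(E) = {true}. Thus FOLLOW(P) = {then, true}.
FOLLOW(S): in P→S P S (occurrence 1), S is followed by P S with FIRST {then, true}; in P→S P S (occurrence 2), the suffix after S is empty, so FOLLOW(S) ⊇ FOLLOW(P) = {then, true}. Thus FOLLOW(S) = {$, then, true}.

{then, true}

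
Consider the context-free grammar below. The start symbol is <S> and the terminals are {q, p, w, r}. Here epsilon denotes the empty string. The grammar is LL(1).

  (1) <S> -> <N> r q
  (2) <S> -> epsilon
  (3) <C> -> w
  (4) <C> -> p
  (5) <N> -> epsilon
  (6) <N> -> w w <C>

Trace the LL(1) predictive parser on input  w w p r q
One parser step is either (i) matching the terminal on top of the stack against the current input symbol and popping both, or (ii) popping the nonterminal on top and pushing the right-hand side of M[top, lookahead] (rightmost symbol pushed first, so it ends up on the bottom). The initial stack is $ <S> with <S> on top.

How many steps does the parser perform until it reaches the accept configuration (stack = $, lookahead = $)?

8

     Stack          Input        Action
  1  $ <S>          w w p r q $  expand <S> -> <N> r q
  2  $ q r <N>      w w p r q $  expand <N> -> w w <C>
  3  $ q r <C> w w  w w p r q $  match w
  4  $ q r <C> w    w p r q $    match w
  5  $ q r <C>      p r q $      expand <C> -> p
  6  $ q r p        p r q $      match p
  7  $ q r          r q $        match r
  8  $ q            q $          match q
Accept reached after 8 steps.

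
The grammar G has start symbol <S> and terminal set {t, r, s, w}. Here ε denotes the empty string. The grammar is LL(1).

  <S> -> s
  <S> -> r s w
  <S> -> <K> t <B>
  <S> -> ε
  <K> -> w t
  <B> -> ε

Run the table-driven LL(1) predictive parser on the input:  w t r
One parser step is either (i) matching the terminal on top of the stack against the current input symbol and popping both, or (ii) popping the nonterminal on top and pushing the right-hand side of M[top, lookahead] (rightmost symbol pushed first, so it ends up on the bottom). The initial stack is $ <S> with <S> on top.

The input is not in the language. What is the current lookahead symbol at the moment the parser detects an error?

r

step 1: stack=$ <S>  input=w t r $  — expand <S> -> <K> t <B>
step 2: stack=$ <B> t <K>  input=w t r $  — expand <K> -> w t
step 3: stack=$ <B> t t w  input=w t r $  — match w
step 4: stack=$ <B> t t  input=t r $  — match t
step 5: stack=$ <B> t  input=r $  — error: top is terminal t but lookahead is r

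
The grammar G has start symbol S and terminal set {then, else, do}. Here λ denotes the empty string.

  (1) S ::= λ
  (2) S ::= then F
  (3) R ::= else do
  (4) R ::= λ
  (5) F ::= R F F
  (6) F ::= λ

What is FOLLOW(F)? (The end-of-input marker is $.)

FIRST(S) = {λ, then}
FIRST(R) = {λ, else}
FIRST(F) = {λ, else}  (via R F F)
FOLLOW(S) includes $ since S is the start symbol.
FOLLOW(S): S appears on no right-hand side. Thus FOLLOW(S) = {$}.
FOLLOW(F): in S::=then F, the suffix after F is empty, so FOLLOW(F) ⊇ FOLLOW(S) = {$}; in F::=R F F (occurrence 1), F is followed by F with FIRST {λ, else}; in F::=R F F (occurrence 1), the suffix after F is nullable (adds nothing new); in F::=R F F (occurrence 2), the suffix after F is empty (adds nothing new). Thus FOLLOW(F) = {$, else}.
FOLLOW(R): in F::=R F F, R is followed by F F with FIRST {λ, else}; in F::=R F F, the suffix after R is nullable, so FOLLOW(R) ⊇ FOLLOW(F) = {$, else}. Thus FOLLOW(R) = {$, else}.

{$, else}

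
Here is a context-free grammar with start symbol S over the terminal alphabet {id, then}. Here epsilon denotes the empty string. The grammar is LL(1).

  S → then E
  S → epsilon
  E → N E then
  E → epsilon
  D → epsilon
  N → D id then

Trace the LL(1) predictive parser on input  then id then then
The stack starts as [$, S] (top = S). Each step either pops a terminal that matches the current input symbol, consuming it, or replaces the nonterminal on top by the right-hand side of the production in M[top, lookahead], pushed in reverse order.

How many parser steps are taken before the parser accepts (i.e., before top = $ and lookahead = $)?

9

step 1: stack=$ S  input=then id then then $  — expand S → then E
step 2: stack=$ E then  input=then id then then $  — match then
step 3: stack=$ E  input=id then then $  — expand E → N E then
step 4: stack=$ then E N  input=id then then $  — expand N → D id then
step 5: stack=$ then E then id D  input=id then then $  — expand D → epsilon
step 6: stack=$ then E then id  input=id then then $  — match id
step 7: stack=$ then E then  input=then then $  — match then
step 8: stack=$ then E  input=then $  — expand E → epsilon
step 9: stack=$ then  input=then $  — match then
Accept reached after 9 steps.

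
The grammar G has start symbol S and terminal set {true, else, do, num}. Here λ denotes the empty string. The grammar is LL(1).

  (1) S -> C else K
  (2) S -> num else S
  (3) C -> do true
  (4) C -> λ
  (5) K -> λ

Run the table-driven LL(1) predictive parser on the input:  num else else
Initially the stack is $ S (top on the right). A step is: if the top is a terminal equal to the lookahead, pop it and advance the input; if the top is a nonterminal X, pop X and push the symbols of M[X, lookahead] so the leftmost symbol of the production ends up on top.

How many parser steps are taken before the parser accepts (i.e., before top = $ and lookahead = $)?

7

     Stack         Input            Action
  1  $ S           num else else $  expand S -> num else S
  2  $ S else num  num else else $  match num
  3  $ S else      else else $      match else
  4  $ S           else $           expand S -> C else K
  5  $ K else C    else $           expand C -> λ
  6  $ K else      else $           match else
  7  $ K           $                expand K -> λ
Accept reached after 7 steps.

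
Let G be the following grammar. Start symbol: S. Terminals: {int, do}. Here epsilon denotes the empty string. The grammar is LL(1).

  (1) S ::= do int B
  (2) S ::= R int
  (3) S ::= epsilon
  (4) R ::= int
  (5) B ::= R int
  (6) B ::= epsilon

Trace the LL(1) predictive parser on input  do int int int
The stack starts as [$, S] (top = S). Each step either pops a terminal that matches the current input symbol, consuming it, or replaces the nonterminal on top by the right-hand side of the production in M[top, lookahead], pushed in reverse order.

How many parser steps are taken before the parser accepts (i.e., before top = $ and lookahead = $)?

7

step 1: stack=$ S  input=do int int int $  — expand S ::= do int B
step 2: stack=$ B int do  input=do int int int $  — match do
step 3: stack=$ B int  input=int int int $  — match int
step 4: stack=$ B  input=int int $  — expand B ::= R int
step 5: stack=$ int R  input=int int $  — expand R ::= int
step 6: stack=$ int int  input=int int $  — match int
step 7: stack=$ int  input=int $  — match int
Accept reached after 7 steps.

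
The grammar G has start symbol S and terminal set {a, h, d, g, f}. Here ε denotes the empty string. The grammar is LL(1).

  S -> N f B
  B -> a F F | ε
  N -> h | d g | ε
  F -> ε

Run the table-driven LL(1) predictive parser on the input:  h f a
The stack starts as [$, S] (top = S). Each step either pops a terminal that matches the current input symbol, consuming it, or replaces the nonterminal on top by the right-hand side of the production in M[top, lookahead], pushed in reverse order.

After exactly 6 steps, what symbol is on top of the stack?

F

step 1: stack=$ S  input=h f a $  — expand S -> N f B
step 2: stack=$ B f N  input=h f a $  — expand N -> h
step 3: stack=$ B f h  input=h f a $  — match h
step 4: stack=$ B f  input=f a $  — match f
step 5: stack=$ B  input=a $  — expand B -> a F F
step 6: stack=$ F F a  input=a $  — match a
Stack after step 6: $ F F (top = F).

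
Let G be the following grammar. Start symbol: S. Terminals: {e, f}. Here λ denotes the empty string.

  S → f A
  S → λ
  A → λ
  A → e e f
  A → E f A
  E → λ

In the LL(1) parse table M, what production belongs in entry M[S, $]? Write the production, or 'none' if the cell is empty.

S → λ

FIRST(S): from S→f A we get {f}; from S→λ we get {λ}. So FIRST(S) = {λ, f}.
FIRST(E): from E→λ we get {λ}. So FIRST(E) = {λ}.
FIRST(A): from A→λ we get {λ}; from A→e e f we get {e}; from A→E f A we get {f}. So FIRST(A) = {λ, e, f}.
FOLLOW(S) includes $ since S is the start symbol.
FOLLOW(S): S appears on no right-hand side. Thus FOLLOW(S) = {$}.
For S → f A: FIRST(f A) = {f}, so it goes in M[S, t] for t ∈ {f}.
For S → λ: FIRST(λ) = {λ}, so it goes in M[S, t] for t ∈ {}; since λ ∈ FIRST, also for every t ∈ FOLLOW(S) = {$}.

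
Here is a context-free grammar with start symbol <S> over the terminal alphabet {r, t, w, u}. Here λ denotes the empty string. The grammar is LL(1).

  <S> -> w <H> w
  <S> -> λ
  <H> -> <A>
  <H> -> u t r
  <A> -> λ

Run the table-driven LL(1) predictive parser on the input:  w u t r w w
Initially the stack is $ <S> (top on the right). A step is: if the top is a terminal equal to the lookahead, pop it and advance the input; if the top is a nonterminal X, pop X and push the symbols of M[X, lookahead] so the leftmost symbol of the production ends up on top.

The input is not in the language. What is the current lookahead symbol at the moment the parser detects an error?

w

step 1: stack=$ <S>  input=w u t r w w $  — expand <S> -> w <H> w
step 2: stack=$ w <H> w  input=w u t r w w $  — match w
step 3: stack=$ w <H>  input=u t r w w $  — expand <H> -> u t r
step 4: stack=$ w r t u  input=u t r w w $  — match u
step 5: stack=$ w r t  input=t r w w $  — match t
step 6: stack=$ w r  input=r w w $  — match r
step 7: stack=$ w  input=w w $  — match w
step 8: stack=$  input=w $  — error: stack empty but input remains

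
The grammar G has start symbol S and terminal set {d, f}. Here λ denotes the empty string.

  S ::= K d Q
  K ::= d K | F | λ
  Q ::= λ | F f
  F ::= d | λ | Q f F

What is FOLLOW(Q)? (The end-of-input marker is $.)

FIRST(S) = {d, f}  (via K d Q)
FIRST(K) = {λ, d, f}  (via F)
FIRST(Q) = {λ, d, f}  (via F f)
FIRST(F) = {λ, d, f}  (via Q f F)
FOLLOW(S) includes $ since S is the start symbol.
FOLLOW(S): S appears on no right-hand side. Thus FOLLOW(S) = {$}.
FOLLOW(K): in S::=K d Q, K is followed by d Q with FIRST {d}; in K::=d K, the suffix after K is empty (adds nothing new). Thus FOLLOW(K) = {d}.
FOLLOW(Q): in S::=K d Q, the suffix after Q is empty, so FOLLOW(Q) ⊇ FOLLOW(S) = {$}; in F::=Q f F, Q is followed by f F with FIRST {f}. Thus FOLLOW(Q) = {$, f}.
FOLLOW(F): in K::=F, the suffix after F is empty, so FOLLOW(F) ⊇ FOLLOW(K) = {d}; in Q::=F f, F is followed by f with FIRST {f}; in F::=Q f F, the suffix after F is empty (adds nothing new). Thus FOLLOW(F) = {d, f}.

{$, f}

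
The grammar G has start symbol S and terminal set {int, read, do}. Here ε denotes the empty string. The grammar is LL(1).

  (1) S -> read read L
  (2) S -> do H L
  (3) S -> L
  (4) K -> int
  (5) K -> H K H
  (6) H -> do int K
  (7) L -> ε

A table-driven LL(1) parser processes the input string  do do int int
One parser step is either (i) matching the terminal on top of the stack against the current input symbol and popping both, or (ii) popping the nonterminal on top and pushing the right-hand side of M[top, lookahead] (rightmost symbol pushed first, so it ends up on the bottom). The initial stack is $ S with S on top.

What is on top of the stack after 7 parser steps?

L

     Stack         Input            Action
  1  $ S           do do int int $  expand S -> do H L
  2  $ L H do      do do int int $  match do
  3  $ L H         do int int $     expand H -> do int K
  4  $ L K int do  do int int $     match do
  5  $ L K int     int int $        match int
  6  $ L K         int $            expand K -> int
  7  $ L int       int $            match int
Stack after step 7: $ L (top = L).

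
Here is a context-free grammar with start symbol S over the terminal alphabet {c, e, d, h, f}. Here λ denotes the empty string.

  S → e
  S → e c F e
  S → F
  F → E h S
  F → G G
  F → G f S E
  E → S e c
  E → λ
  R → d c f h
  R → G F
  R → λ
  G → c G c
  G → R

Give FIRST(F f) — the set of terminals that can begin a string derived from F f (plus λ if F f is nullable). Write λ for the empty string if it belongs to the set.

{c, d, e, f, h}

FIRST(S) = {λ, c, d, e, f, h}  (via F)
FIRST(E) = {λ, c, d, e, f, h}  (via S e c)
FIRST(F) = {λ, c, d, e, f, h}  (via E h S, G G, G f S E)
FIRST(R) = {λ, c, d, e, f, h}  (via G F)
FIRST(G) = {λ, c, d, e, f, h}  (via R)
FIRST(F f): take FIRST of each symbol in turn, carrying on past any symbol whose FIRST contains λ; result {c, d, e, f, h}.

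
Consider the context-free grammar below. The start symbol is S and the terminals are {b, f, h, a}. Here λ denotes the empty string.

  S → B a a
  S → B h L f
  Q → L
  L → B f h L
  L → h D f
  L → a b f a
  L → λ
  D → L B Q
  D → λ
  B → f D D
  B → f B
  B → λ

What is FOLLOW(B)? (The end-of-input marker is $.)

FIRST(B) = {λ, f}
FIRST(S) = {a, f, h}  (via B a a, B h L f)
FIRST(L) = {λ, a, f, h}  (via B f h L)
FIRST(Q) = {λ, a, f, h}  (via L)
FIRST(D) = {λ, a, f, h}  (via L B Q)
FOLLOW(S) includes $ since S is the start symbol.
FOLLOW(S): S appears on no right-hand side. Thus FOLLOW(S) = {$}.
FOLLOW(Q): in D→L B Q, the suffix after Q is empty, so FOLLOW(Q) ⊇ FOLLOW(D) = {a, f, h}. Thus FOLLOW(Q) = {a, f, h}.
FOLLOW(L): in S→B h L f, L is followed by f with FIRST {f}; in Q→L, the suffix after L is empty, so FOLLOW(L) ⊇ FOLLOW(Q) = {a, f, h}; in L→B f h L, the suffix after L is empty (adds nothing new); in D→L B Q, L is followed by B Q with FIRST {λ, a, f, h}; in D→L B Q, the suffix after L is nullable, so FOLLOW(L) ⊇ FOLLOW(D) = {a, f, h}. Thus FOLLOW(L) = {a, f, h}.
FOLLOW(D): in L→h D f, D is followed by f with FIRST {f}; in B→f D D (occurrence 1), D is followed by D with FIRST {λ, a, f, h}; in B→f D D (occurrence 1), the suffix after D is nullable, so FOLLOW(D) ⊇ FOLLOW(B) = {a, f, h}; in B→f D D (occurrence 2), the suffix after D is empty, so FOLLOW(D) ⊇ FOLLOW(B) = {a, f, h}. Thus FOLLOW(D) = {a, f, h}.
FOLLOW(B): in S→B a a, B is followed by a a with FIRST {a}; in S→B h L f, B is followed by h L f with FIRST {h}; in L→B f h L, B is followed by f h L with FIRST {f}; in D→L B Q, B is followed by Q with FIRST {λ, a, f, h}; in D→L B Q, the suffix after B is nullable, so FOLLOW(B) ⊇ FOLLOW(D) = {a, f, h}; in B→f B, the suffix after B is empty (adds nothing new). Thus FOLLOW(B) = {a, f, h}.

{a, f, h}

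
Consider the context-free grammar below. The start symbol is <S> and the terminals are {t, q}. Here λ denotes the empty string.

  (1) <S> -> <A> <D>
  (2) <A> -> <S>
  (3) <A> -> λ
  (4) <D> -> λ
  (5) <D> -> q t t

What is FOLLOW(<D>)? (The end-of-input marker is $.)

FIRST(<D>) = {λ, q}
FIRST(<S>) = {λ, q}  (via <A> <D>)
FIRST(<A>) = {λ, q}  (via <S>)
FOLLOW(<S>) includes $ since <S> is the start symbol.
FOLLOW(<S>): in <A>-><S>, the suffix after <S> is empty, so FOLLOW(<S>) ⊇ FOLLOW(<A>) = {$, q}. Thus FOLLOW(<S>) = {$, q}.
FOLLOW(<A>): in <S>-><A> <D>, <A> is followed by <D> with FIRST {λ, q}; in <S>-><A> <D>, the suffix after <A> is nullable, so FOLLOW(<A>) ⊇ FOLLOW(<S>) = {$, q}. Thus FOLLOW(<A>) = {$, q}.
FOLLOW(<D>): in <S>-><A> <D>, the suffix after <D> is empty, so FOLLOW(<D>) ⊇ FOLLOW(<S>) = {$, q}. Thus FOLLOW(<D>) = {$, q}.

{$, q}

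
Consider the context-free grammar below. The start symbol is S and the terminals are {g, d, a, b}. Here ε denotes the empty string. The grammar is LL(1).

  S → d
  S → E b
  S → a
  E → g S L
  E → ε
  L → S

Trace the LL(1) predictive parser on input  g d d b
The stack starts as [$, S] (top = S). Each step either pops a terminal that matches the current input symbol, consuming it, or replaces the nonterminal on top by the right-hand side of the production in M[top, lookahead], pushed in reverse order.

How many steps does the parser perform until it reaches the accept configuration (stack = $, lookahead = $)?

9

     Stack      Input      Action
  1  $ S        g d d b $  expand S → E b
  2  $ b E      g d d b $  expand E → g S L
  3  $ b L S g  g d d b $  match g
  4  $ b L S    d d b $    expand S → d
  5  $ b L d    d d b $    match d
  6  $ b L      d b $      expand L → S
  7  $ b S      d b $      expand S → d
  8  $ b d      d b $      match d
  9  $ b        b $        match b
Accept reached after 9 steps.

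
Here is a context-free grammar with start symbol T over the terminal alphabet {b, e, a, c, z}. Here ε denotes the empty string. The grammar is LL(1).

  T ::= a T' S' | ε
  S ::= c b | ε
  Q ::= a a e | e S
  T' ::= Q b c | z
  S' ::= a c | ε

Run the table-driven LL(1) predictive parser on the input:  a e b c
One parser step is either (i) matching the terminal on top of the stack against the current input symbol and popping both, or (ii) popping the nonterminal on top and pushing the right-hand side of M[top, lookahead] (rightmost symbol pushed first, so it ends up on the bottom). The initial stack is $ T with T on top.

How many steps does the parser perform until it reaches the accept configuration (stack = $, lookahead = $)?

step 1: stack=$ T  input=a e b c $  — expand T ::= a T' S'
step 2: stack=$ S' T' a  input=a e b c $  — match a
step 3: stack=$ S' T'  input=e b c $  — expand T' ::= Q b c
step 4: stack=$ S' c b Q  input=e b c $  — expand Q ::= e S
step 5: stack=$ S' c b S e  input=e b c $  — match e
step 6: stack=$ S' c b S  input=b c $  — expand S ::= ε
step 7: stack=$ S' c b  input=b c $  — match b
step 8: stack=$ S' c  input=c $  — match c
step 9: stack=$ S'  input=$  — expand S' ::= ε
Accept reached after 9 steps.

9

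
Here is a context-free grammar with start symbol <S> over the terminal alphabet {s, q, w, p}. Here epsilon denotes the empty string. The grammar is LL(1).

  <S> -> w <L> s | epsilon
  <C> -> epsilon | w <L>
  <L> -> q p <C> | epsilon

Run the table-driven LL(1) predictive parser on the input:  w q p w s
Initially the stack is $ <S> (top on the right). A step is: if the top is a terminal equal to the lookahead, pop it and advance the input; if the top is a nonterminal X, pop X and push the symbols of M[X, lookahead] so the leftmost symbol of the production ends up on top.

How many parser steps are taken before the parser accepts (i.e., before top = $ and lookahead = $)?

step 1: stack=$ <S>  input=w q p w s $  — expand <S> -> w <L> s
step 2: stack=$ s <L> w  input=w q p w s $  — match w
step 3: stack=$ s <L>  input=q p w s $  — expand <L> -> q p <C>
step 4: stack=$ s <C> p q  input=q p w s $  — match q
step 5: stack=$ s <C> p  input=p w s $  — match p
step 6: stack=$ s <C>  input=w s $  — expand <C> -> w <L>
step 7: stack=$ s <L> w  input=w s $  — match w
step 8: stack=$ s <L>  input=s $  — expand <L> -> epsilon
step 9: stack=$ s  input=s $  — match s
Accept reached after 9 steps.

9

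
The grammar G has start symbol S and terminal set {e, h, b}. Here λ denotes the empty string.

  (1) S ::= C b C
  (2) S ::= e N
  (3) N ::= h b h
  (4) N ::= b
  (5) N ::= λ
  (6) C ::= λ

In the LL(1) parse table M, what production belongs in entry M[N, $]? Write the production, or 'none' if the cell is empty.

N ::= λ

FIRST(N) = {λ, b, h}
FIRST(C) = {λ}
FIRST(S) = {b, e}  (via C b C)
FOLLOW(S) includes $ since S is the start symbol.
FOLLOW(S): S appears on no right-hand side. Thus FOLLOW(S) = {$}.
FOLLOW(N): in S::=e N, the suffix after N is empty, so FOLLOW(N) ⊇ FOLLOW(S) = {$}. Thus FOLLOW(N) = {$}.
For N ::= h b h: FIRST(h b h) = {h}, so it goes in M[N, t] for t ∈ {h}.
For N ::= b: FIRST(b) = {b}, so it goes in M[N, t] for t ∈ {b}.
For N ::= λ: FIRST(λ) = {λ}, so it goes in M[N, t] for t ∈ {}; since λ ∈ FIRST, also for every t ∈ FOLLOW(N) = {$}.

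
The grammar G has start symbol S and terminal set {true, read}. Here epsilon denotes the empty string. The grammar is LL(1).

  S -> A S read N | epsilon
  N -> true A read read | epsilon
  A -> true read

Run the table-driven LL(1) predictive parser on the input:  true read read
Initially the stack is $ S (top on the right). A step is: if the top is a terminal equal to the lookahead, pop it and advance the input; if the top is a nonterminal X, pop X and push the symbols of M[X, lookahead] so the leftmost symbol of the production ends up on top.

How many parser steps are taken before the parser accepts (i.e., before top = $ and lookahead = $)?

7

     Stack                 Input             Action
  1  $ S                   true read read $  expand S -> A S read N
  2  $ N read S A          true read read $  expand A -> true read
  3  $ N read S read true  true read read $  match true
  4  $ N read S read       read read $       match read
  5  $ N read S            read $            expand S -> epsilon
  6  $ N read              read $            match read
  7  $ N                   $                 expand N -> epsilon
Accept reached after 7 steps.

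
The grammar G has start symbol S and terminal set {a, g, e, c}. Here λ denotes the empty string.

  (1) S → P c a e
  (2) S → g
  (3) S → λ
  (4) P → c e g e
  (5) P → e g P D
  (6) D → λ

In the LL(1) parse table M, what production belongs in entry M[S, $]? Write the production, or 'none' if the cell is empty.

FIRST(P) = {c, e}
FIRST(D) = {λ}
FIRST(S) = {λ, c, e, g}  (via P c a e)
FOLLOW(S) includes $ since S is the start symbol.
FOLLOW(S): S appears on no right-hand side. Thus FOLLOW(S) = {$}.
For S → P c a e: FIRST(P c a e) = {c, e}, so it goes in M[S, t] for t ∈ {c, e}.
For S → g: FIRST(g) = {g}, so it goes in M[S, t] for t ∈ {g}.
For S → λ: FIRST(λ) = {λ}, so it goes in M[S, t] for t ∈ {}; since λ ∈ FIRST, also for every t ∈ FOLLOW(S) = {$}.

S → λ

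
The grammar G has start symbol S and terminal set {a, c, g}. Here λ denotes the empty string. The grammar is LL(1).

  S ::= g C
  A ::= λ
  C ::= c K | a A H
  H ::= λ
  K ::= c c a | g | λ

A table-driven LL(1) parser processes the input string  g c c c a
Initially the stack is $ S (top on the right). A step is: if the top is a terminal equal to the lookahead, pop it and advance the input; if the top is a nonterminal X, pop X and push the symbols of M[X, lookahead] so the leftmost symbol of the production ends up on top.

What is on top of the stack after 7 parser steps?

a

     Stack    Input        Action
  1  $ S      g c c c a $  expand S ::= g C
  2  $ C g    g c c c a $  match g
  3  $ C      c c c a $    expand C ::= c K
  4  $ K c    c c c a $    match c
  5  $ K      c c a $      expand K ::= c c a
  6  $ a c c  c c a $      match c
  7  $ a c    c a $        match c
Stack after step 7: $ a (top = a).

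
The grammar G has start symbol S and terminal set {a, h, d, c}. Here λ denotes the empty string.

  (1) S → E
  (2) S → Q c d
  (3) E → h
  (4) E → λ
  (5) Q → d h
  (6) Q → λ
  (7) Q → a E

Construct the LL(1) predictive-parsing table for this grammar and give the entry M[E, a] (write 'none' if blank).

none

FIRST(E) = {λ, h}
FIRST(Q) = {λ, a, d}
FIRST(S) = {λ, a, c, d, h}  (via E, Q c d)
FOLLOW(S) includes $ since S is the start symbol.
FOLLOW(S): S appears on no right-hand side. Thus FOLLOW(S) = {$}.
FOLLOW(Q): in S→Q c d, Q is followed by c d with FIRST {c}. Thus FOLLOW(Q) = {c}.
FOLLOW(E): in S→E, the suffix after E is empty, so FOLLOW(E) ⊇ FOLLOW(S) = {$}; in Q→a E, the suffix after E is empty, so FOLLOW(E) ⊇ FOLLOW(Q) = {c}. Thus FOLLOW(E) = {$, c}.
For E → h: FIRST(h) = {h}, so it goes in M[E, t] for t ∈ {h}.
For E → λ: FIRST(λ) = {λ}, so it goes in M[E, t] for t ∈ {}; since λ ∈ FIRST, also for every t ∈ FOLLOW(E) = {$, c}.
None of these place a production in M[E, a].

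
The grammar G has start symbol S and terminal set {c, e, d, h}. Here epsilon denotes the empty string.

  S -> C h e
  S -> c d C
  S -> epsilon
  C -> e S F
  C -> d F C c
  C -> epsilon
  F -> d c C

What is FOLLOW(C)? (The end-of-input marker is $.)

FIRST(C) = {epsilon, d, e}
FIRST(F) = {d}
FIRST(S) = {epsilon, c, d, e, h}  (via C h e)
FOLLOW(S) includes $ since S is the start symbol.
FOLLOW(S): in C->e S F, S is followed by F with FIRST {d}. Thus FOLLOW(S) = {$, d}.
FOLLOW(C): in S->C h e, C is followed by h e with FIRST {h}; in S->c d C, the suffix after C is empty, so FOLLOW(C) ⊇ FOLLOW(S) = {$, d}; in C->d F C c, C is followed by c with FIRST {c}; in F->d c C, the suffix after C is empty, so FOLLOW(C) ⊇ FOLLOW(F) = {$, c, d, e, h}. Thus FOLLOW(C) = {$, c, d, e, h}.
FOLLOW(F): in C->e S F, the suffix after F is empty, so FOLLOW(F) ⊇ FOLLOW(C) = {$, c, d, e, h}; in C->d F C c, F is followed by C c with FIRST {c, d, e}. Thus FOLLOW(F) = {$, c, d, e, h}.

{$, c, d, e, h}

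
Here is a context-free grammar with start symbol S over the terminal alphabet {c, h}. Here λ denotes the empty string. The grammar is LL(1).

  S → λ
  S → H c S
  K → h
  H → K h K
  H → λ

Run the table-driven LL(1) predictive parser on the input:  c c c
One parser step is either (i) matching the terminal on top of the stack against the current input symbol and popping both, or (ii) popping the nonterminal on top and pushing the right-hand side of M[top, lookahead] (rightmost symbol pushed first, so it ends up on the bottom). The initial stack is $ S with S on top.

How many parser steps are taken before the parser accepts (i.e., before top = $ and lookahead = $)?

step 1: stack=$ S  input=c c c $  — expand S → H c S
step 2: stack=$ S c H  input=c c c $  — expand H → λ
step 3: stack=$ S c  input=c c c $  — match c
step 4: stack=$ S  input=c c $  — expand S → H c S
step 5: stack=$ S c H  input=c c $  — expand H → λ
step 6: stack=$ S c  input=c c $  — match c
step 7: stack=$ S  input=c $  — expand S → H c S
step 8: stack=$ S c H  input=c $  — expand H → λ
step 9: stack=$ S c  input=c $  — match c
step 10: stack=$ S  input=$  — expand S → λ
Accept reached after 10 steps.

10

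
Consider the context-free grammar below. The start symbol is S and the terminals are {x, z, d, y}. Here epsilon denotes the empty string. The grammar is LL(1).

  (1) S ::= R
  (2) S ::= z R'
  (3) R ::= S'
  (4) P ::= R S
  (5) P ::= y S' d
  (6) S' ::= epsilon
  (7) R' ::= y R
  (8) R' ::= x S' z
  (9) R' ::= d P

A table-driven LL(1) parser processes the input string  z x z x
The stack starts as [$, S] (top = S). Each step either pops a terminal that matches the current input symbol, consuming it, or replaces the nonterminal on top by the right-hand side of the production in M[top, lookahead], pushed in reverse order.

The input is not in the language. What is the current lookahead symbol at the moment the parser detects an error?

x

step 1: stack=$ S  input=z x z x $  — expand S ::= z R'
step 2: stack=$ R' z  input=z x z x $  — match z
step 3: stack=$ R'  input=x z x $  — expand R' ::= x S' z
step 4: stack=$ z S' x  input=x z x $  — match x
step 5: stack=$ z S'  input=z x $  — expand S' ::= epsilon
step 6: stack=$ z  input=z x $  — match z
step 7: stack=$  input=x $  — error: stack empty but input remains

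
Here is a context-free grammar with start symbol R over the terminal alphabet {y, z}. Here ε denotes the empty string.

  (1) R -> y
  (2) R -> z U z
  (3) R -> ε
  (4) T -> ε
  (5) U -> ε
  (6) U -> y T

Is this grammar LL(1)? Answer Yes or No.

FIRST(R) = {ε, y, z}
FIRST(T) = {ε}
FIRST(U) = {ε, y}
FOLLOW(R) = {$}
FOLLOW(T) = {z}
FOLLOW(U) = {z}
Each cell of M receives at most one production.

Yes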